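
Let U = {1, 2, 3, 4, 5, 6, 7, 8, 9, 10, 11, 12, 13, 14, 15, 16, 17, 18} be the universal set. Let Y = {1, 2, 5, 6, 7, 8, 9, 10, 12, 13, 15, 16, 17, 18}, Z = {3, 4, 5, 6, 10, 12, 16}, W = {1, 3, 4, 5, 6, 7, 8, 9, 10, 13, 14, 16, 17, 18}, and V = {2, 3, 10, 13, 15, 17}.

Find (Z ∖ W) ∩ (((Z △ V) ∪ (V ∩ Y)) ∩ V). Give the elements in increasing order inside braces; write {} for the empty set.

Z ∖ W = {12}
Z △ V = {2, 4, 5, 6, 12, 13, 15, 16, 17}
V ∩ Y = {2, 10, 13, 15, 17}
(Z △ V) ∪ (V ∩ Y) = {2, 4, 5, 6, 10, 12, 13, 15, 16, 17}
((Z △ V) ∪ (V ∩ Y)) ∩ V = {2, 10, 13, 15, 17}
(Z ∖ W) ∩ (((Z △ V) ∪ (V ∩ Y)) ∩ V) = {}

{}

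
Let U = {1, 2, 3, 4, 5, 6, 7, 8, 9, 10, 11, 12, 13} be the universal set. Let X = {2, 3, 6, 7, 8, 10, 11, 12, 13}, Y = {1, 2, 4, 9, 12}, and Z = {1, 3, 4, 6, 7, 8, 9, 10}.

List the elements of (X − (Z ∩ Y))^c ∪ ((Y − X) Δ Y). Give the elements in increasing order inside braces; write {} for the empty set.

Z ∩ Y = {1, 4, 9}
X − (Z ∩ Y) = {2, 3, 6, 7, 8, 10, 11, 12, 13}
(X − (Z ∩ Y))^c = {1, 4, 5, 9}
Y − X = {1, 4, 9}
(Y − X) Δ Y = {2, 12}
(X − (Z ∩ Y))^c ∪ ((Y − X) Δ Y) = {1, 2, 4, 5, 9, 12}

{1, 2, 4, 5, 9, 12}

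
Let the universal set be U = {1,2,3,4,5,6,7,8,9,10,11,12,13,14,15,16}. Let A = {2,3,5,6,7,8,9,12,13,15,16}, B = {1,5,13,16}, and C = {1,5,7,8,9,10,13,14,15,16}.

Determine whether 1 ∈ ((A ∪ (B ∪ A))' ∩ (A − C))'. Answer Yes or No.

Yes

1 ∈ B and 1 ∉ A, so 1 ∈ B ∪ A
1 ∉ A and 1 ∈ (B ∪ A), so 1 ∈ A ∪ (B ∪ A)
1 ∉ (A ∪ (B ∪ A))' since 1 ∈ (A ∪ (B ∪ A))
1 ∉ A and 1 ∈ C, so 1 ∉ A − C
1 ∉ (A ∪ (B ∪ A))' and 1 ∉ (A − C), so 1 ∉ (A ∪ (B ∪ A))' ∩ (A − C)
1 ∈ ((A ∪ (B ∪ A))' ∩ (A − C))' since 1 ∉ ((A ∪ (B ∪ A))' ∩ (A − C))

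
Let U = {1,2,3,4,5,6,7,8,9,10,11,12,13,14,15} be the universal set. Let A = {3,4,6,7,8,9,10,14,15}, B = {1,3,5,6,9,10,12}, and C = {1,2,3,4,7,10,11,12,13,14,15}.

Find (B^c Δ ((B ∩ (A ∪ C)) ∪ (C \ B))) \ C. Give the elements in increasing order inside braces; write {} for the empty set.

{6,8,9}

B^c = {2,4,7,8,11,13,14,15}
A ∪ C = {1,2,3,4,6,7,8,9,10,11,12,13,14,15}
B ∩ (A ∪ C) = {1,3,6,9,10,12}
C \ B = {2,4,7,11,13,14,15}
(B ∩ (A ∪ C)) ∪ (C \ B) = {1,2,3,4,6,7,9,10,11,12,13,14,15}
B^c Δ ((B ∩ (A ∪ C)) ∪ (C \ B)) = {1,3,6,8,9,10,12}
(B^c Δ ((B ∩ (A ∪ C)) ∪ (C \ B))) \ C = {6,8,9}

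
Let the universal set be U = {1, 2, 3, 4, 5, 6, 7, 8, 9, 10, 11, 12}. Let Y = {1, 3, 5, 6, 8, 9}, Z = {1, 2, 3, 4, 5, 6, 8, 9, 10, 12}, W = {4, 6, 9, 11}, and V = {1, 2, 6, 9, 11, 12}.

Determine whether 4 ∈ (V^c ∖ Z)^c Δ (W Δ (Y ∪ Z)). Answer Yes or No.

Yes

4 ∉ V, so 4 ∈ V^c
4 ∈ V^c and 4 ∈ Z, so 4 ∉ V^c ∖ Z
4 ∈ (V^c ∖ Z)^c since 4 ∉ (V^c ∖ Z)
4 ∉ Y and 4 ∈ Z, so 4 ∈ Y ∪ Z
4 ∈ W and 4 ∈ (Y ∪ Z), so 4 ∉ W Δ (Y ∪ Z)
4 ∈ (V^c ∖ Z)^c and 4 ∉ (W Δ (Y ∪ Z)), so 4 ∈ (V^c ∖ Z)^c Δ (W Δ (Y ∪ Z))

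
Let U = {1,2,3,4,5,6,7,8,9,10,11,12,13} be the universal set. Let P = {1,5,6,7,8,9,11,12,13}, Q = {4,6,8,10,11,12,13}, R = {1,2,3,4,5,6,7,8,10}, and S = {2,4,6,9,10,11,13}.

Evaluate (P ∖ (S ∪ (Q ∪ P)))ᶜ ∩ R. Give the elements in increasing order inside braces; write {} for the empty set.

Q ∪ P = {1,4,5,6,7,8,9,10,11,12,13}
S ∪ (Q ∪ P) = {1,2,4,5,6,7,8,9,10,11,12,13}
P ∖ (S ∪ (Q ∪ P)) = {}
(P ∖ (S ∪ (Q ∪ P)))ᶜ = {1,2,3,4,5,6,7,8,9,10,11,12,13}
(P ∖ (S ∪ (Q ∪ P)))ᶜ ∩ R = {1,2,3,4,5,6,7,8,10}

{1,2,3,4,5,6,7,8,10}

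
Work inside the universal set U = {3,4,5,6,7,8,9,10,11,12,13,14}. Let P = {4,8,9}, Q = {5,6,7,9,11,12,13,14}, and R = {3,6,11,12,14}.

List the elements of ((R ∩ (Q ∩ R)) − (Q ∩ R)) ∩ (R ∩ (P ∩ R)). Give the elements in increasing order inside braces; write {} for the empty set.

{}

Q ∩ R = {6,11,12,14}
R ∩ (Q ∩ R) = {6,11,12,14}
(R ∩ (Q ∩ R)) − (Q ∩ R) = {}
P ∩ R = {}
R ∩ (P ∩ R) = {}
((R ∩ (Q ∩ R)) − (Q ∩ R)) ∩ (R ∩ (P ∩ R)) = {}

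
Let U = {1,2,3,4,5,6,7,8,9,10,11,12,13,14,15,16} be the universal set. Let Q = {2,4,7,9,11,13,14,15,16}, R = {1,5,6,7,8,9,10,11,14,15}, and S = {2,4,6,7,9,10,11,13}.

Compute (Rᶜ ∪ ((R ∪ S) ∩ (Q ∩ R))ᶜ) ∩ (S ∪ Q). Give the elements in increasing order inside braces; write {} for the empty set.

{2,4,6,10,13,16}

Rᶜ = {2,3,4,12,13,16}
R ∪ S = {1,2,4,5,6,7,8,9,10,11,13,14,15}
Q ∩ R = {7,9,11,14,15}
(R ∪ S) ∩ (Q ∩ R) = {7,9,11,14,15}
((R ∪ S) ∩ (Q ∩ R))ᶜ = {1,2,3,4,5,6,8,10,12,13,16}
Rᶜ ∪ ((R ∪ S) ∩ (Q ∩ R))ᶜ = {1,2,3,4,5,6,8,10,12,13,16}
S ∪ Q = {2,4,6,7,9,10,11,13,14,15,16}
(Rᶜ ∪ ((R ∪ S) ∩ (Q ∩ R))ᶜ) ∩ (S ∪ Q) = {2,4,6,10,13,16}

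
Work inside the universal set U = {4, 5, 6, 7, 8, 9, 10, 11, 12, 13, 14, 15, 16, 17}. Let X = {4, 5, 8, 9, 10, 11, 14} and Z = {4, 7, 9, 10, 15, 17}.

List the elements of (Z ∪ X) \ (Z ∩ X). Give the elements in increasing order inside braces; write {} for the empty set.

Z ∪ X = {4, 5, 7, 8, 9, 10, 11, 14, 15, 17}
Z ∩ X = {4, 9, 10}
(Z ∪ X) \ (Z ∩ X) = {5, 7, 8, 11, 14, 15, 17}

{5, 7, 8, 11, 14, 15, 17}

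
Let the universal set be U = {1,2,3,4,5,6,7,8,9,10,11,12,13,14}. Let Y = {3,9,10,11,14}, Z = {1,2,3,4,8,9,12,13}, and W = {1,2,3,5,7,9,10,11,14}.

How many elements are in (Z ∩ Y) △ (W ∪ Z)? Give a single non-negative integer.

Z ∩ Y = {3,9}
W ∪ Z = {1,2,3,4,5,7,8,9,10,11,12,13,14}
(Z ∩ Y) △ (W ∪ Z) = {1,2,4,5,7,8,10,11,12,13,14}
|(Z ∩ Y) △ (W ∪ Z)| = 11

11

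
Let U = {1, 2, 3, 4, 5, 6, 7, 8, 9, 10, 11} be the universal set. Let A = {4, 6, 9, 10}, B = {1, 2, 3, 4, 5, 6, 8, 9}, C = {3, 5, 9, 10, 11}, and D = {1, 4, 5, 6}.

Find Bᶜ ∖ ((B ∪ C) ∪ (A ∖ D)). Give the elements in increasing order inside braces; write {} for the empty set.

Bᶜ = {7, 10, 11}
B ∪ C = {1, 2, 3, 4, 5, 6, 8, 9, 10, 11}
A ∖ D = {9, 10}
(B ∪ C) ∪ (A ∖ D) = {1, 2, 3, 4, 5, 6, 8, 9, 10, 11}
Bᶜ ∖ ((B ∪ C) ∪ (A ∖ D)) = {7}

{7}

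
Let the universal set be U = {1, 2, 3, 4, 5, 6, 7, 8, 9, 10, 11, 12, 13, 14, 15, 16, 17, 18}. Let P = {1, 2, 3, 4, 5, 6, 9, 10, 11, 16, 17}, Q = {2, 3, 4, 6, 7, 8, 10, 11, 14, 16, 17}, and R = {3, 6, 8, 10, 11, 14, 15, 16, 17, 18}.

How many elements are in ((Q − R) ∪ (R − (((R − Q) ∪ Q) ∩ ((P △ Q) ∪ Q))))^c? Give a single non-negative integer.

13

Q − R = {2, 4, 7}
R − Q = {15, 18}
(R − Q) ∪ Q = {2, 3, 4, 6, 7, 8, 10, 11, 14, 15, 16, 17, 18}
P △ Q = {1, 5, 7, 8, 9, 14}
(P △ Q) ∪ Q = {1, 2, 3, 4, 5, 6, 7, 8, 9, 10, 11, 14, 16, 17}
((R − Q) ∪ Q) ∩ ((P △ Q) ∪ Q) = {2, 3, 4, 6, 7, 8, 10, 11, 14, 16, 17}
R − (((R − Q) ∪ Q) ∩ ((P △ Q) ∪ Q)) = {15, 18}
(Q − R) ∪ (R − (((R − Q) ∪ Q) ∩ ((P △ Q) ∪ Q))) = {2, 4, 7, 15, 18}
((Q − R) ∪ (R − (((R − Q) ∪ Q) ∩ ((P △ Q) ∪ Q))))^c = {1, 3, 5, 6, 8, 9, 10, 11, 12, 13, 14, 16, 17}
|((Q − R) ∪ (R − (((R − Q) ∪ Q) ∩ ((P △ Q) ∪ Q))))^c| = 13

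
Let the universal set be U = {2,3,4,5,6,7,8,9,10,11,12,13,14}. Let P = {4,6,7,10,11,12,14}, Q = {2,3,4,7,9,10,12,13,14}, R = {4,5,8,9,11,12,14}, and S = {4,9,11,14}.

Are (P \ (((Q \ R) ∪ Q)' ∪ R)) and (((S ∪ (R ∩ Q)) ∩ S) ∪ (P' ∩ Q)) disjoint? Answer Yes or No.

Yes

Q \ R = {2,3,7,10,13}
(Q \ R) ∪ Q = {2,3,4,7,9,10,12,13,14}
((Q \ R) ∪ Q)' = {5,6,8,11}
((Q \ R) ∪ Q)' ∪ R = {4,5,6,8,9,11,12,14}
P \ (((Q \ R) ∪ Q)' ∪ R) = {7,10}
R ∩ Q = {4,9,12,14}
S ∪ (R ∩ Q) = {4,9,11,12,14}
(S ∪ (R ∩ Q)) ∩ S = {4,9,11,14}
P' = {2,3,5,8,9,13}
P' ∩ Q = {2,3,9,13}
((S ∪ (R ∩ Q)) ∩ S) ∪ (P' ∩ Q) = {2,3,4,9,11,13,14}
{7,10} and {2,3,4,9,11,13,14} share no elements.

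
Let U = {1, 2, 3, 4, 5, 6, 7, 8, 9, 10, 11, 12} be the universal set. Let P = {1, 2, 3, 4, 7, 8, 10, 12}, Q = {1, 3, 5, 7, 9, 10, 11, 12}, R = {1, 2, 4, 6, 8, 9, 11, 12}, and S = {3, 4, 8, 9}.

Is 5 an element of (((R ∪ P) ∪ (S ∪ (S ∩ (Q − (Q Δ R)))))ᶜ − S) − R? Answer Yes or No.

5 ∉ R and 5 ∉ P, so 5 ∉ R ∪ P
5 ∈ Q and 5 ∉ R, so 5 ∈ Q Δ R
5 ∈ Q and 5 ∈ (Q Δ R), so 5 ∉ Q − (Q Δ R)
5 ∉ S and 5 ∉ (Q − (Q Δ R)), so 5 ∉ S ∩ (Q − (Q Δ R))
5 ∉ S and 5 ∉ (S ∩ (Q − (Q Δ R))), so 5 ∉ S ∪ (S ∩ (Q − (Q Δ R)))
5 ∉ (R ∪ P) and 5 ∉ (S ∪ (S ∩ (Q − (Q Δ R)))), so 5 ∉ (R ∪ P) ∪ (S ∪ (S ∩ (Q − (Q Δ R))))
5 ∈ ((R ∪ P) ∪ (S ∪ (S ∩ (Q − (Q Δ R)))))ᶜ since 5 ∉ ((R ∪ P) ∪ (S ∪ (S ∩ (Q − (Q Δ R)))))
5 ∈ ((R ∪ P) ∪ (S ∪ (S ∩ (Q − (Q Δ R)))))ᶜ and 5 ∉ S, so 5 ∈ ((R ∪ P) ∪ (S ∪ (S ∩ (Q − (Q Δ R)))))ᶜ − S
5 ∈ (((R ∪ P) ∪ (S ∪ (S ∩ (Q − (Q Δ R)))))ᶜ − S) and 5 ∉ R, so 5 ∈ (((R ∪ P) ∪ (S ∪ (S ∩ (Q − (Q Δ R)))))ᶜ − S) − R

Yes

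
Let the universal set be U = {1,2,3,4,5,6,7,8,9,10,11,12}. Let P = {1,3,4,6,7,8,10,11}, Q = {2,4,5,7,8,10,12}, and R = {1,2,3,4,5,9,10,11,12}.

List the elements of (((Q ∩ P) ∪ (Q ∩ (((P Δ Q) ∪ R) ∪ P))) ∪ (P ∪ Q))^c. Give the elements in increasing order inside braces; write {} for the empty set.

{9}

Q ∩ P = {4,7,8,10}
P Δ Q = {1,2,3,5,6,11,12}
(P Δ Q) ∪ R = {1,2,3,4,5,6,9,10,11,12}
((P Δ Q) ∪ R) ∪ P = {1,2,3,4,5,6,7,8,9,10,11,12}
Q ∩ (((P Δ Q) ∪ R) ∪ P) = {2,4,5,7,8,10,12}
(Q ∩ P) ∪ (Q ∩ (((P Δ Q) ∪ R) ∪ P)) = {2,4,5,7,8,10,12}
P ∪ Q = {1,2,3,4,5,6,7,8,10,11,12}
((Q ∩ P) ∪ (Q ∩ (((P Δ Q) ∪ R) ∪ P))) ∪ (P ∪ Q) = {1,2,3,4,5,6,7,8,10,11,12}
(((Q ∩ P) ∪ (Q ∩ (((P Δ Q) ∪ R) ∪ P))) ∪ (P ∪ Q))^c = {9}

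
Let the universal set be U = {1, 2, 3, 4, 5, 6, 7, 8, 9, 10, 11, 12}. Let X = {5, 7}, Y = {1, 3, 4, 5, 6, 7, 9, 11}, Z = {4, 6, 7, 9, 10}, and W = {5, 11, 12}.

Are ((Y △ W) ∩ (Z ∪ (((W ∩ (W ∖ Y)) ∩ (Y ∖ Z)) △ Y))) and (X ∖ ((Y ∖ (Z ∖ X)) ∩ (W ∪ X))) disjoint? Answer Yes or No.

Yes

Y △ W = {1, 3, 4, 6, 7, 9, 12}
W ∖ Y = {12}
W ∩ (W ∖ Y) = {12}
Y ∖ Z = {1, 3, 5, 11}
(W ∩ (W ∖ Y)) ∩ (Y ∖ Z) = {}
((W ∩ (W ∖ Y)) ∩ (Y ∖ Z)) △ Y = {1, 3, 4, 5, 6, 7, 9, 11}
Z ∪ (((W ∩ (W ∖ Y)) ∩ (Y ∖ Z)) △ Y) = {1, 3, 4, 5, 6, 7, 9, 10, 11}
(Y △ W) ∩ (Z ∪ (((W ∩ (W ∖ Y)) ∩ (Y ∖ Z)) △ Y)) = {1, 3, 4, 6, 7, 9}
Z ∖ X = {4, 6, 9, 10}
Y ∖ (Z ∖ X) = {1, 3, 5, 7, 11}
W ∪ X = {5, 7, 11, 12}
(Y ∖ (Z ∖ X)) ∩ (W ∪ X) = {5, 7, 11}
X ∖ ((Y ∖ (Z ∖ X)) ∩ (W ∪ X)) = {}
{1, 3, 4, 6, 7, 9} and {} share no elements.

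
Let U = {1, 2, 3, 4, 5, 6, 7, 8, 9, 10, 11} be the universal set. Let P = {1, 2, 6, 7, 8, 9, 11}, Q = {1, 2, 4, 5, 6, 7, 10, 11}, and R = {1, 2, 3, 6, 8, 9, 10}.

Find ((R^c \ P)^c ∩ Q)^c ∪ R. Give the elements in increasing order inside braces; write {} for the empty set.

{1, 2, 3, 4, 5, 6, 8, 9, 10}

R^c = {4, 5, 7, 11}
R^c \ P = {4, 5}
(R^c \ P)^c = {1, 2, 3, 6, 7, 8, 9, 10, 11}
(R^c \ P)^c ∩ Q = {1, 2, 6, 7, 10, 11}
((R^c \ P)^c ∩ Q)^c = {3, 4, 5, 8, 9}
((R^c \ P)^c ∩ Q)^c ∪ R = {1, 2, 3, 4, 5, 6, 8, 9, 10}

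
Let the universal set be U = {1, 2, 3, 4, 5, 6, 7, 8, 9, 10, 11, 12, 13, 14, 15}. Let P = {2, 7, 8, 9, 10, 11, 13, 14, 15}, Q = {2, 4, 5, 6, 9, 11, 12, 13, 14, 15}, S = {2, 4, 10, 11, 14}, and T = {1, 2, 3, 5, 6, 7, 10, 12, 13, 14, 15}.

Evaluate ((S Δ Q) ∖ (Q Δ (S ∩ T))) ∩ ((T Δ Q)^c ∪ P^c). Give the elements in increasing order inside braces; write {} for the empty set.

S Δ Q = {5, 6, 9, 10, 12, 13, 15}
S ∩ T = {2, 10, 14}
Q Δ (S ∩ T) = {4, 5, 6, 9, 10, 11, 12, 13, 15}
(S Δ Q) ∖ (Q Δ (S ∩ T)) = {}
T Δ Q = {1, 3, 4, 7, 9, 10, 11}
(T Δ Q)^c = {2, 5, 6, 8, 12, 13, 14, 15}
P^c = {1, 3, 4, 5, 6, 12}
(T Δ Q)^c ∪ P^c = {1, 2, 3, 4, 5, 6, 8, 12, 13, 14, 15}
((S Δ Q) ∖ (Q Δ (S ∩ T))) ∩ ((T Δ Q)^c ∪ P^c) = {}

{}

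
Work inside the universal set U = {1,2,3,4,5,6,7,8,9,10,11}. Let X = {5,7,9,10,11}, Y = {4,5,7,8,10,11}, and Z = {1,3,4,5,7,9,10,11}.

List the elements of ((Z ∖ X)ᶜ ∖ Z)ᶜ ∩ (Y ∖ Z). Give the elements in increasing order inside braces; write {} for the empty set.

Z ∖ X = {1,3,4}
(Z ∖ X)ᶜ = {2,5,6,7,8,9,10,11}
(Z ∖ X)ᶜ ∖ Z = {2,6,8}
((Z ∖ X)ᶜ ∖ Z)ᶜ = {1,3,4,5,7,9,10,11}
Y ∖ Z = {8}
((Z ∖ X)ᶜ ∖ Z)ᶜ ∩ (Y ∖ Z) = {}

{}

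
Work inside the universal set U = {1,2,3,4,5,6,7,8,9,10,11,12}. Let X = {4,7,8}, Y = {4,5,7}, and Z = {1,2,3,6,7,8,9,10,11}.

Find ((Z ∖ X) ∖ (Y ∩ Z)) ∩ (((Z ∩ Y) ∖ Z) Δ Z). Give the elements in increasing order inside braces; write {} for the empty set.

{1,2,3,6,9,10,11}

Z ∖ X = {1,2,3,6,9,10,11}
Y ∩ Z = {7}
(Z ∖ X) ∖ (Y ∩ Z) = {1,2,3,6,9,10,11}
Z ∩ Y = {7}
(Z ∩ Y) ∖ Z = {}
((Z ∩ Y) ∖ Z) Δ Z = {1,2,3,6,7,8,9,10,11}
((Z ∖ X) ∖ (Y ∩ Z)) ∩ (((Z ∩ Y) ∖ Z) Δ Z) = {1,2,3,6,9,10,11}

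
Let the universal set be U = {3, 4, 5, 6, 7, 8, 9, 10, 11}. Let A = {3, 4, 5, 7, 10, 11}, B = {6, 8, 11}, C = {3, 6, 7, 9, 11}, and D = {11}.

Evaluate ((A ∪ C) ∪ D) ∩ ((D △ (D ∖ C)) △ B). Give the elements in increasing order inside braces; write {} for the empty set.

{6}

A ∪ C = {3, 4, 5, 6, 7, 9, 10, 11}
(A ∪ C) ∪ D = {3, 4, 5, 6, 7, 9, 10, 11}
D ∖ C = {}
D △ (D ∖ C) = {11}
(D △ (D ∖ C)) △ B = {6, 8}
((A ∪ C) ∪ D) ∩ ((D △ (D ∖ C)) △ B) = {6}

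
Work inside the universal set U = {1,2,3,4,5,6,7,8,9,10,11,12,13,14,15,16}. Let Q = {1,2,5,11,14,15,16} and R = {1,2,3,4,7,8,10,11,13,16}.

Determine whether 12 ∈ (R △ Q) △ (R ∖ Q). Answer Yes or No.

No

12 ∉ R and 12 ∉ Q, so 12 ∉ R △ Q
12 ∉ R and 12 ∉ Q, so 12 ∉ R ∖ Q
12 ∉ (R △ Q) and 12 ∉ (R ∖ Q), so 12 ∉ (R △ Q) △ (R ∖ Q)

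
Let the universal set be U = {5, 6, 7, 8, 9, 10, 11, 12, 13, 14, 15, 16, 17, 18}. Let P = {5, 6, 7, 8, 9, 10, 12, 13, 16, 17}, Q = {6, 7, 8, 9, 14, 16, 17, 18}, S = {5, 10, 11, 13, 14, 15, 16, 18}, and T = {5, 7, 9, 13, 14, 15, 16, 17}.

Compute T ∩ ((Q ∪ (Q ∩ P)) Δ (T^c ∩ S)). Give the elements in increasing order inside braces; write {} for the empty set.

Q ∩ P = {6, 7, 8, 9, 16, 17}
Q ∪ (Q ∩ P) = {6, 7, 8, 9, 14, 16, 17, 18}
T^c = {6, 8, 10, 11, 12, 18}
T^c ∩ S = {10, 11, 18}
(Q ∪ (Q ∩ P)) Δ (T^c ∩ S) = {6, 7, 8, 9, 10, 11, 14, 16, 17}
T ∩ ((Q ∪ (Q ∩ P)) Δ (T^c ∩ S)) = {7, 9, 14, 16, 17}

{7, 9, 14, 16, 17}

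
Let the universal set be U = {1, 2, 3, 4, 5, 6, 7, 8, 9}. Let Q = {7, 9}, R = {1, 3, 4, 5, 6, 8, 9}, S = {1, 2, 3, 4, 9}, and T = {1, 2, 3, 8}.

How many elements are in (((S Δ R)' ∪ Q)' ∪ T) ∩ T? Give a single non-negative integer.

4

S Δ R = {2, 5, 6, 8}
(S Δ R)' = {1, 3, 4, 7, 9}
(S Δ R)' ∪ Q = {1, 3, 4, 7, 9}
((S Δ R)' ∪ Q)' = {2, 5, 6, 8}
((S Δ R)' ∪ Q)' ∪ T = {1, 2, 3, 5, 6, 8}
(((S Δ R)' ∪ Q)' ∪ T) ∩ T = {1, 2, 3, 8}
|(((S Δ R)' ∪ Q)' ∪ T) ∩ T| = 4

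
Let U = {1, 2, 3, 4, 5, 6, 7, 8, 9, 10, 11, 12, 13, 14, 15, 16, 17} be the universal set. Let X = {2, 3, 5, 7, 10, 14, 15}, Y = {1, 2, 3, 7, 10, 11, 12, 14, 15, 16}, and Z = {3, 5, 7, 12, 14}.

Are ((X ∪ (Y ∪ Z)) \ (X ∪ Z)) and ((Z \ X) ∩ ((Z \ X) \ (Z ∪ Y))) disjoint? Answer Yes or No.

Y ∪ Z = {1, 2, 3, 5, 7, 10, 11, 12, 14, 15, 16}
X ∪ (Y ∪ Z) = {1, 2, 3, 5, 7, 10, 11, 12, 14, 15, 16}
X ∪ Z = {2, 3, 5, 7, 10, 12, 14, 15}
(X ∪ (Y ∪ Z)) \ (X ∪ Z) = {1, 11, 16}
Z \ X = {12}
Z ∪ Y = {1, 2, 3, 5, 7, 10, 11, 12, 14, 15, 16}
(Z \ X) \ (Z ∪ Y) = {}
(Z \ X) ∩ ((Z \ X) \ (Z ∪ Y)) = {}
{1, 11, 16} and {} share no elements.

Yes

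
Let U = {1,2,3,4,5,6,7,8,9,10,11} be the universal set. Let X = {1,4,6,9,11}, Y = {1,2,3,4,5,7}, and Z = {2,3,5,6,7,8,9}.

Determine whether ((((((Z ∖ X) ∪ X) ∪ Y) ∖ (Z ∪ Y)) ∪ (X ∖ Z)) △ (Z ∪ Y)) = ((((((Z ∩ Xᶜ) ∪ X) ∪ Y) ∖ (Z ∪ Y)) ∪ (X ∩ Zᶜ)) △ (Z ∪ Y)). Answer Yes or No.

Yes

Z ∖ X = {2,3,5,7,8}
(Z ∖ X) ∪ X = {1,2,3,4,5,6,7,8,9,11}
((Z ∖ X) ∪ X) ∪ Y = {1,2,3,4,5,6,7,8,9,11}
Z ∪ Y = {1,2,3,4,5,6,7,8,9}
(((Z ∖ X) ∪ X) ∪ Y) ∖ (Z ∪ Y) = {11}
X ∖ Z = {1,4,11}
((((Z ∖ X) ∪ X) ∪ Y) ∖ (Z ∪ Y)) ∪ (X ∖ Z) = {1,4,11}
(((((Z ∖ X) ∪ X) ∪ Y) ∖ (Z ∪ Y)) ∪ (X ∖ Z)) △ (Z ∪ Y) = {2,3,5,6,7,8,9,11}
Xᶜ = {2,3,5,7,8,10}
Z ∩ Xᶜ = {2,3,5,7,8}
(Z ∩ Xᶜ) ∪ X = {1,2,3,4,5,6,7,8,9,11}
((Z ∩ Xᶜ) ∪ X) ∪ Y = {1,2,3,4,5,6,7,8,9,11}
(((Z ∩ Xᶜ) ∪ X) ∪ Y) ∖ (Z ∪ Y) = {11}
Zᶜ = {1,4,10,11}
X ∩ Zᶜ = {1,4,11}
((((Z ∩ Xᶜ) ∪ X) ∪ Y) ∖ (Z ∪ Y)) ∪ (X ∩ Zᶜ) = {1,4,11}
(((((Z ∩ Xᶜ) ∪ X) ∪ Y) ∖ (Z ∪ Y)) ∪ (X ∩ Zᶜ)) △ (Z ∪ Y) = {2,3,5,6,7,8,9,11}
Both equal {2,3,5,6,7,8,9,11}, so (((((Z ∖ X) ∪ X) ∪ Y) ∖ (Z ∪ Y)) ∪ (X ∖ Z)) △ (Z ∪ Y) = (((((Z ∩ Xᶜ) ∪ X) ∪ Y) ∖ (Z ∪ Y)) ∪ (X ∩ Zᶜ)) △ (Z ∪ Y).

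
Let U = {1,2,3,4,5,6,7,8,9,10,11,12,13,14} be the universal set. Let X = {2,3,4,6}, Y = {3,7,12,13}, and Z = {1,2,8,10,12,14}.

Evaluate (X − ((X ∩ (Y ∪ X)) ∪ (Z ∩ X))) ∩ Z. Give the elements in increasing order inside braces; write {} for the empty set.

{}

Y ∪ X = {2,3,4,6,7,12,13}
X ∩ (Y ∪ X) = {2,3,4,6}
Z ∩ X = {2}
(X ∩ (Y ∪ X)) ∪ (Z ∩ X) = {2,3,4,6}
X − ((X ∩ (Y ∪ X)) ∪ (Z ∩ X)) = {}
(X − ((X ∩ (Y ∪ X)) ∪ (Z ∩ X))) ∩ Z = {}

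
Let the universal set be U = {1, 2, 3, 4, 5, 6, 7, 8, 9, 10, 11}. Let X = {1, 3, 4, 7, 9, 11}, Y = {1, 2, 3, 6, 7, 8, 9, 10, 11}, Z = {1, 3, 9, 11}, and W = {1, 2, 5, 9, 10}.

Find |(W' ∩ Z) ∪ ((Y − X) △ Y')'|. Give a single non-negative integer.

5

W' = {3, 4, 6, 7, 8, 11}
W' ∩ Z = {3, 11}
Y − X = {2, 6, 8, 10}
Y' = {4, 5}
(Y − X) △ Y' = {2, 4, 5, 6, 8, 10}
((Y − X) △ Y')' = {1, 3, 7, 9, 11}
(W' ∩ Z) ∪ ((Y − X) △ Y')' = {1, 3, 7, 9, 11}
|(W' ∩ Z) ∪ ((Y − X) △ Y')'| = 5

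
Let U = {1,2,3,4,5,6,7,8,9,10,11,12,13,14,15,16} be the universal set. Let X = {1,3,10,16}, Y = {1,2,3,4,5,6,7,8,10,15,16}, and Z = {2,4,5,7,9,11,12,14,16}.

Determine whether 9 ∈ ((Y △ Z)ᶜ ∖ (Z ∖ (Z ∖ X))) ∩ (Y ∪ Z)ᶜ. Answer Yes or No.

No

9 ∉ Y and 9 ∈ Z, so 9 ∈ Y △ Z
9 ∉ (Y △ Z)ᶜ since 9 ∈ (Y △ Z)
9 ∈ Z and 9 ∉ X, so 9 ∈ Z ∖ X
9 ∈ Z and 9 ∈ (Z ∖ X), so 9 ∉ Z ∖ (Z ∖ X)
9 ∉ (Y △ Z)ᶜ and 9 ∉ (Z ∖ (Z ∖ X)), so 9 ∉ (Y △ Z)ᶜ ∖ (Z ∖ (Z ∖ X))
9 ∉ Y and 9 ∈ Z, so 9 ∈ Y ∪ Z
9 ∉ (Y ∪ Z)ᶜ since 9 ∈ (Y ∪ Z)
9 ∉ ((Y △ Z)ᶜ ∖ (Z ∖ (Z ∖ X))) and 9 ∉ (Y ∪ Z)ᶜ, so 9 ∉ ((Y △ Z)ᶜ ∖ (Z ∖ (Z ∖ X))) ∩ (Y ∪ Z)ᶜ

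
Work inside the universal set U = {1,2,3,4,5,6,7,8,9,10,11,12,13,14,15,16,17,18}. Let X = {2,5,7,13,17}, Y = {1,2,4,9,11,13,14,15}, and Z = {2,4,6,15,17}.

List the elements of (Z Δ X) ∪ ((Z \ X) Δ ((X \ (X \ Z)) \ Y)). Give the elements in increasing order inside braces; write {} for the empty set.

Z Δ X = {4,5,6,7,13,15}
Z \ X = {4,6,15}
X \ Z = {5,7,13}
X \ (X \ Z) = {2,17}
(X \ (X \ Z)) \ Y = {17}
(Z \ X) Δ ((X \ (X \ Z)) \ Y) = {4,6,15,17}
(Z Δ X) ∪ ((Z \ X) Δ ((X \ (X \ Z)) \ Y)) = {4,5,6,7,13,15,17}

{4,5,6,7,13,15,17}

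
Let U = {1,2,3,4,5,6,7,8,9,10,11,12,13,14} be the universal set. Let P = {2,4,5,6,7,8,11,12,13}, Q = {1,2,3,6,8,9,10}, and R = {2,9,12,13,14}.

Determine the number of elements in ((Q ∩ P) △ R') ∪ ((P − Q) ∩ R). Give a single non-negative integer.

10

Q ∩ P = {2,6,8}
R' = {1,3,4,5,6,7,8,10,11}
(Q ∩ P) △ R' = {1,2,3,4,5,7,10,11}
P − Q = {4,5,7,11,12,13}
(P − Q) ∩ R = {12,13}
((Q ∩ P) △ R') ∪ ((P − Q) ∩ R) = {1,2,3,4,5,7,10,11,12,13}
|((Q ∩ P) △ R') ∪ ((P − Q) ∩ R)| = 10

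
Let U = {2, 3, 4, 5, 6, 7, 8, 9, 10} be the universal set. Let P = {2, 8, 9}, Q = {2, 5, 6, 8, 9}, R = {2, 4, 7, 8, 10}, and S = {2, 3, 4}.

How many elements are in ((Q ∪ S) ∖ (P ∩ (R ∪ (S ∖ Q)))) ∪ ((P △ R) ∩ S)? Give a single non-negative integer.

5

Q ∪ S = {2, 3, 4, 5, 6, 8, 9}
S ∖ Q = {3, 4}
R ∪ (S ∖ Q) = {2, 3, 4, 7, 8, 10}
P ∩ (R ∪ (S ∖ Q)) = {2, 8}
(Q ∪ S) ∖ (P ∩ (R ∪ (S ∖ Q))) = {3, 4, 5, 6, 9}
P △ R = {4, 7, 9, 10}
(P △ R) ∩ S = {4}
((Q ∪ S) ∖ (P ∩ (R ∪ (S ∖ Q)))) ∪ ((P △ R) ∩ S) = {3, 4, 5, 6, 9}
|((Q ∪ S) ∖ (P ∩ (R ∪ (S ∖ Q)))) ∪ ((P △ R) ∩ S)| = 5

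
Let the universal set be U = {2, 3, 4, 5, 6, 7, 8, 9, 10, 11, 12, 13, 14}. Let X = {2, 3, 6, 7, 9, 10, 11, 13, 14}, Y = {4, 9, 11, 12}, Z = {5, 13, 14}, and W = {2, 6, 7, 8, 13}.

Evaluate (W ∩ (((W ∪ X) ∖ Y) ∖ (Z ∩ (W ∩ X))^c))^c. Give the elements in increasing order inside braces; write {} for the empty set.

{2, 3, 4, 5, 6, 7, 8, 9, 10, 11, 12, 14}

W ∪ X = {2, 3, 6, 7, 8, 9, 10, 11, 13, 14}
(W ∪ X) ∖ Y = {2, 3, 6, 7, 8, 10, 13, 14}
W ∩ X = {2, 6, 7, 13}
Z ∩ (W ∩ X) = {13}
(Z ∩ (W ∩ X))^c = {2, 3, 4, 5, 6, 7, 8, 9, 10, 11, 12, 14}
((W ∪ X) ∖ Y) ∖ (Z ∩ (W ∩ X))^c = {13}
W ∩ (((W ∪ X) ∖ Y) ∖ (Z ∩ (W ∩ X))^c) = {13}
(W ∩ (((W ∪ X) ∖ Y) ∖ (Z ∩ (W ∩ X))^c))^c = {2, 3, 4, 5, 6, 7, 8, 9, 10, 11, 12, 14}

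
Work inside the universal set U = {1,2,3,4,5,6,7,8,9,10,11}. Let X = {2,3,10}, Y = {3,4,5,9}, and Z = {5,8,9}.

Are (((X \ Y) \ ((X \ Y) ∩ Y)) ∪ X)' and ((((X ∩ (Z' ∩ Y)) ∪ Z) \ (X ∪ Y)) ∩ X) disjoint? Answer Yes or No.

X \ Y = {2,10}
(X \ Y) ∩ Y = {}
(X \ Y) \ ((X \ Y) ∩ Y) = {2,10}
((X \ Y) \ ((X \ Y) ∩ Y)) ∪ X = {2,3,10}
(((X \ Y) \ ((X \ Y) ∩ Y)) ∪ X)' = {1,4,5,6,7,8,9,11}
Z' = {1,2,3,4,6,7,10,11}
Z' ∩ Y = {3,4}
X ∩ (Z' ∩ Y) = {3}
(X ∩ (Z' ∩ Y)) ∪ Z = {3,5,8,9}
X ∪ Y = {2,3,4,5,9,10}
((X ∩ (Z' ∩ Y)) ∪ Z) \ (X ∪ Y) = {8}
(((X ∩ (Z' ∩ Y)) ∪ Z) \ (X ∪ Y)) ∩ X = {}
{1,4,5,6,7,8,9,11} and {} share no elements.

Yes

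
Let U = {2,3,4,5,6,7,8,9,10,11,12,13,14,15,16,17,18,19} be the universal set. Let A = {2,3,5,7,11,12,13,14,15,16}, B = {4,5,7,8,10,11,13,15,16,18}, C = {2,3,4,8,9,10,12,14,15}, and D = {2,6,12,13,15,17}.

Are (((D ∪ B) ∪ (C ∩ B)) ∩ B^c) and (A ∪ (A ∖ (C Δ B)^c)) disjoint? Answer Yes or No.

D ∪ B = {2,4,5,6,7,8,10,11,12,13,15,16,17,18}
C ∩ B = {4,8,10,15}
(D ∪ B) ∪ (C ∩ B) = {2,4,5,6,7,8,10,11,12,13,15,16,17,18}
B^c = {2,3,6,9,12,14,17,19}
((D ∪ B) ∪ (C ∩ B)) ∩ B^c = {2,6,12,17}
C Δ B = {2,3,5,7,9,11,12,13,14,16,18}
(C Δ B)^c = {4,6,8,10,15,17,19}
A ∖ (C Δ B)^c = {2,3,5,7,11,12,13,14,16}
A ∪ (A ∖ (C Δ B)^c) = {2,3,5,7,11,12,13,14,15,16}
2 lies in both, so they are not disjoint.

No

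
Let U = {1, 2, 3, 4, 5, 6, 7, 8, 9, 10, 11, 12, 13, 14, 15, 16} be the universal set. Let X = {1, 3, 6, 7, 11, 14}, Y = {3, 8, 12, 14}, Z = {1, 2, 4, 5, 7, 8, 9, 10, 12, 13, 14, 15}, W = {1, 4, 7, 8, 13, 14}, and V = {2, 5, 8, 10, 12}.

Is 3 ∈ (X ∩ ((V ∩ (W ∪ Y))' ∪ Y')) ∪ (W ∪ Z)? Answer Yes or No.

Yes

3 ∉ W and 3 ∈ Y, so 3 ∈ W ∪ Y
3 ∉ V and 3 ∈ (W ∪ Y), so 3 ∉ V ∩ (W ∪ Y)
3 ∈ (V ∩ (W ∪ Y))' since 3 ∉ (V ∩ (W ∪ Y))
3 ∈ Y, so 3 ∉ Y'
3 ∈ (V ∩ (W ∪ Y))' and 3 ∉ Y', so 3 ∈ (V ∩ (W ∪ Y))' ∪ Y'
3 ∈ X and 3 ∈ ((V ∩ (W ∪ Y))' ∪ Y'), so 3 ∈ X ∩ ((V ∩ (W ∪ Y))' ∪ Y')
3 ∉ W and 3 ∉ Z, so 3 ∉ W ∪ Z
3 ∈ (X ∩ ((V ∩ (W ∪ Y))' ∪ Y')) and 3 ∉ (W ∪ Z), so 3 ∈ (X ∩ ((V ∩ (W ∪ Y))' ∪ Y')) ∪ (W ∪ Z)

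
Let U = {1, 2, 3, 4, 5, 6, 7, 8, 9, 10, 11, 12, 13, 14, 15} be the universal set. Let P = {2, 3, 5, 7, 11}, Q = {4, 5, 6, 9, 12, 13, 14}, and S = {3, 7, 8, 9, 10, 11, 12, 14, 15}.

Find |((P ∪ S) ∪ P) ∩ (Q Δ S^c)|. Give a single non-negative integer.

P ∪ S = {2, 3, 5, 7, 8, 9, 10, 11, 12, 14, 15}
(P ∪ S) ∪ P = {2, 3, 5, 7, 8, 9, 10, 11, 12, 14, 15}
S^c = {1, 2, 4, 5, 6, 13}
Q Δ S^c = {1, 2, 9, 12, 14}
((P ∪ S) ∪ P) ∩ (Q Δ S^c) = {2, 9, 12, 14}
|((P ∪ S) ∪ P) ∩ (Q Δ S^c)| = 4

4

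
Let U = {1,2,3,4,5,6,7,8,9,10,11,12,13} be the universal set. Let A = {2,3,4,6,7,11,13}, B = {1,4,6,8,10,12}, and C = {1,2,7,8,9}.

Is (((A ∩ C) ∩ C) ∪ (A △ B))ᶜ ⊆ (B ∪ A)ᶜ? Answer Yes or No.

No

A ∩ C = {2,7}
(A ∩ C) ∩ C = {2,7}
A △ B = {1,2,3,7,8,10,11,12,13}
((A ∩ C) ∩ C) ∪ (A △ B) = {1,2,3,7,8,10,11,12,13}
(((A ∩ C) ∩ C) ∪ (A △ B))ᶜ = {4,5,6,9}
B ∪ A = {1,2,3,4,6,7,8,10,11,12,13}
(B ∪ A)ᶜ = {5,9}
4 ∈ (((A ∩ C) ∩ C) ∪ (A △ B))ᶜ but 4 ∉ (B ∪ A)ᶜ, so the inclusion fails.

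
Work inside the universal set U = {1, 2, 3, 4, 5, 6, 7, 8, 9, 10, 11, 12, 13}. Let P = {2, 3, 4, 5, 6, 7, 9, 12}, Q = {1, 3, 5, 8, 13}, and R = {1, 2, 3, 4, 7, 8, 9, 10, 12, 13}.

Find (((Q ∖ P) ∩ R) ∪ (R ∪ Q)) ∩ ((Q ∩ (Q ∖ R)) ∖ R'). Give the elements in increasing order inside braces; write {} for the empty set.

Q ∖ P = {1, 8, 13}
(Q ∖ P) ∩ R = {1, 8, 13}
R ∪ Q = {1, 2, 3, 4, 5, 7, 8, 9, 10, 12, 13}
((Q ∖ P) ∩ R) ∪ (R ∪ Q) = {1, 2, 3, 4, 5, 7, 8, 9, 10, 12, 13}
Q ∖ R = {5}
Q ∩ (Q ∖ R) = {5}
R' = {5, 6, 11}
(Q ∩ (Q ∖ R)) ∖ R' = {}
(((Q ∖ P) ∩ R) ∪ (R ∪ Q)) ∩ ((Q ∩ (Q ∖ R)) ∖ R') = {}

{}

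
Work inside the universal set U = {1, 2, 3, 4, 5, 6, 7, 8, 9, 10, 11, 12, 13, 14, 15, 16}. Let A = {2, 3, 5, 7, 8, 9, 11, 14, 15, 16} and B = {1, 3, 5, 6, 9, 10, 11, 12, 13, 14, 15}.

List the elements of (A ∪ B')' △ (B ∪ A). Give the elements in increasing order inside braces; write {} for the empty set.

{2, 3, 5, 7, 8, 9, 11, 14, 15, 16}

B' = {2, 4, 7, 8, 16}
A ∪ B' = {2, 3, 4, 5, 7, 8, 9, 11, 14, 15, 16}
(A ∪ B')' = {1, 6, 10, 12, 13}
B ∪ A = {1, 2, 3, 5, 6, 7, 8, 9, 10, 11, 12, 13, 14, 15, 16}
(A ∪ B')' △ (B ∪ A) = {2, 3, 5, 7, 8, 9, 11, 14, 15, 16}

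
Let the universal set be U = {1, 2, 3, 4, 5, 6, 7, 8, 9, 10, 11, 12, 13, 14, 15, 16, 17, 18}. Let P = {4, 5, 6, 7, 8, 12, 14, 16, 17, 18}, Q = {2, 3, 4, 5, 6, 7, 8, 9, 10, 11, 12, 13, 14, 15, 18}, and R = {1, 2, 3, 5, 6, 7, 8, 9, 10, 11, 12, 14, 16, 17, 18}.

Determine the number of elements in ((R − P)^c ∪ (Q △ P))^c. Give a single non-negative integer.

R − P = {1, 2, 3, 9, 10, 11}
(R − P)^c = {4, 5, 6, 7, 8, 12, 13, 14, 15, 16, 17, 18}
Q △ P = {2, 3, 9, 10, 11, 13, 15, 16, 17}
(R − P)^c ∪ (Q △ P) = {2, 3, 4, 5, 6, 7, 8, 9, 10, 11, 12, 13, 14, 15, 16, 17, 18}
((R − P)^c ∪ (Q △ P))^c = {1}
|((R − P)^c ∪ (Q △ P))^c| = 1

1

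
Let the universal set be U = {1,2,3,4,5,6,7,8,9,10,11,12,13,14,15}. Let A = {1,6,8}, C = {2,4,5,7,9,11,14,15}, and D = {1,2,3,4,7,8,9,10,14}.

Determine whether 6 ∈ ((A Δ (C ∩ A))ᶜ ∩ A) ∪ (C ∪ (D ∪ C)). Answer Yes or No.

6 ∉ C and 6 ∈ A, so 6 ∉ C ∩ A
6 ∈ A and 6 ∉ (C ∩ A), so 6 ∈ A Δ (C ∩ A)
6 ∉ (A Δ (C ∩ A))ᶜ since 6 ∈ (A Δ (C ∩ A))
6 ∉ (A Δ (C ∩ A))ᶜ and 6 ∈ A, so 6 ∉ (A Δ (C ∩ A))ᶜ ∩ A
6 ∉ D and 6 ∉ C, so 6 ∉ D ∪ C
6 ∉ C and 6 ∉ (D ∪ C), so 6 ∉ C ∪ (D ∪ C)
6 ∉ ((A Δ (C ∩ A))ᶜ ∩ A) and 6 ∉ (C ∪ (D ∪ C)), so 6 ∉ ((A Δ (C ∩ A))ᶜ ∩ A) ∪ (C ∪ (D ∪ C))

No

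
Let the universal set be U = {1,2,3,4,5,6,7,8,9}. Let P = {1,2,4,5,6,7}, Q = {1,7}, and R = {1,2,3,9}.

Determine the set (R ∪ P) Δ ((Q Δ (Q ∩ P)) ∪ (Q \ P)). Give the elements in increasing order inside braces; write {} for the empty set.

{1,2,3,4,5,6,7,9}

R ∪ P = {1,2,3,4,5,6,7,9}
Q ∩ P = {1,7}
Q Δ (Q ∩ P) = {}
Q \ P = {}
(Q Δ (Q ∩ P)) ∪ (Q \ P) = {}
(R ∪ P) Δ ((Q Δ (Q ∩ P)) ∪ (Q \ P)) = {1,2,3,4,5,6,7,9}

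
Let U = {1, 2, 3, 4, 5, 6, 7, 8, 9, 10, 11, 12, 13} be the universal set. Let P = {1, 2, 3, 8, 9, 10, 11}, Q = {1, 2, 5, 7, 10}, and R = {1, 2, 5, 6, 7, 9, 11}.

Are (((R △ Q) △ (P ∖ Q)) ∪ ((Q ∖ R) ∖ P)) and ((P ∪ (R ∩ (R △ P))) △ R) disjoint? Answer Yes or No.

No

R △ Q = {6, 9, 10, 11}
P ∖ Q = {3, 8, 9, 11}
(R △ Q) △ (P ∖ Q) = {3, 6, 8, 10}
Q ∖ R = {10}
(Q ∖ R) ∖ P = {}
((R △ Q) △ (P ∖ Q)) ∪ ((Q ∖ R) ∖ P) = {3, 6, 8, 10}
R △ P = {3, 5, 6, 7, 8, 10}
R ∩ (R △ P) = {5, 6, 7}
P ∪ (R ∩ (R △ P)) = {1, 2, 3, 5, 6, 7, 8, 9, 10, 11}
(P ∪ (R ∩ (R △ P))) △ R = {3, 8, 10}
3 lies in both, so they are not disjoint.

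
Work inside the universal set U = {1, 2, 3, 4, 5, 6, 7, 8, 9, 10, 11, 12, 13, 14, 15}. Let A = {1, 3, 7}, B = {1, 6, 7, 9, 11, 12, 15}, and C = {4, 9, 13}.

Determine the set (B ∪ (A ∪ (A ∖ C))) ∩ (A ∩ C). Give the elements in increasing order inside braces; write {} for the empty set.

{}

A ∖ C = {1, 3, 7}
A ∪ (A ∖ C) = {1, 3, 7}
B ∪ (A ∪ (A ∖ C)) = {1, 3, 6, 7, 9, 11, 12, 15}
A ∩ C = {}
(B ∪ (A ∪ (A ∖ C))) ∩ (A ∩ C) = {}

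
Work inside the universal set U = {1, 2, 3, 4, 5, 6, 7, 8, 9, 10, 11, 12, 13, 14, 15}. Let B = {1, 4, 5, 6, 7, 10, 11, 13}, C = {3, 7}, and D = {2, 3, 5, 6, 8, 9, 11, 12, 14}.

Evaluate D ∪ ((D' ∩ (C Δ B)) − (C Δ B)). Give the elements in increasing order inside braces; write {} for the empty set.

{2, 3, 5, 6, 8, 9, 11, 12, 14}

D' = {1, 4, 7, 10, 13, 15}
C Δ B = {1, 3, 4, 5, 6, 10, 11, 13}
D' ∩ (C Δ B) = {1, 4, 10, 13}
(D' ∩ (C Δ B)) − (C Δ B) = {}
D ∪ ((D' ∩ (C Δ B)) − (C Δ B)) = {2, 3, 5, 6, 8, 9, 11, 12, 14}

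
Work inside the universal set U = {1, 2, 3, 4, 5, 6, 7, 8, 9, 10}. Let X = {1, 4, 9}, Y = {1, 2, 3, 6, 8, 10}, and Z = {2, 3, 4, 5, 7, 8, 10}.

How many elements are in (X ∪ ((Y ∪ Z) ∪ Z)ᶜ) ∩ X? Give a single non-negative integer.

3

Y ∪ Z = {1, 2, 3, 4, 5, 6, 7, 8, 10}
(Y ∪ Z) ∪ Z = {1, 2, 3, 4, 5, 6, 7, 8, 10}
((Y ∪ Z) ∪ Z)ᶜ = {9}
X ∪ ((Y ∪ Z) ∪ Z)ᶜ = {1, 4, 9}
(X ∪ ((Y ∪ Z) ∪ Z)ᶜ) ∩ X = {1, 4, 9}
|(X ∪ ((Y ∪ Z) ∪ Z)ᶜ) ∩ X| = 3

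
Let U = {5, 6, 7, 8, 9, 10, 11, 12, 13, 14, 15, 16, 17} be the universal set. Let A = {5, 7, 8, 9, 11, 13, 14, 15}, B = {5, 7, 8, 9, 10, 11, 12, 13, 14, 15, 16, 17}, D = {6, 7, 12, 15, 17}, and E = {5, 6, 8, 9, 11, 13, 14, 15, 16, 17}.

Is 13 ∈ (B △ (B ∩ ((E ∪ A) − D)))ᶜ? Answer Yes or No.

Yes

13 ∈ E and 13 ∈ A, so 13 ∈ E ∪ A
13 ∈ (E ∪ A) and 13 ∉ D, so 13 ∈ (E ∪ A) − D
13 ∈ B and 13 ∈ ((E ∪ A) − D), so 13 ∈ B ∩ ((E ∪ A) − D)
13 ∈ B and 13 ∈ (B ∩ ((E ∪ A) − D)), so 13 ∉ B △ (B ∩ ((E ∪ A) − D))
13 ∈ (B △ (B ∩ ((E ∪ A) − D)))ᶜ since 13 ∉ (B △ (B ∩ ((E ∪ A) − D)))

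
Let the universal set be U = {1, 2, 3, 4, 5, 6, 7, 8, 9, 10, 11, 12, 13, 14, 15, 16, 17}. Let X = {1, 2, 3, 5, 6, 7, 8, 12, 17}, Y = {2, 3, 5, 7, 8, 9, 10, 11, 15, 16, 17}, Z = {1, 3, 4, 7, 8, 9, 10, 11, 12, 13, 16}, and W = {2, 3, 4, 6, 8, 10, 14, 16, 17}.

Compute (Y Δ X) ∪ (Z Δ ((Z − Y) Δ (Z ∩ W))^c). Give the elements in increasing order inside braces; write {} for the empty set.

{1, 2, 3, 5, 6, 8, 9, 10, 11, 12, 13, 14, 15, 16, 17}

Y Δ X = {1, 6, 9, 10, 11, 12, 15, 16}
Z − Y = {1, 4, 12, 13}
Z ∩ W = {3, 4, 8, 10, 16}
(Z − Y) Δ (Z ∩ W) = {1, 3, 8, 10, 12, 13, 16}
((Z − Y) Δ (Z ∩ W))^c = {2, 4, 5, 6, 7, 9, 11, 14, 15, 17}
Z Δ ((Z − Y) Δ (Z ∩ W))^c = {1, 2, 3, 5, 6, 8, 10, 12, 13, 14, 15, 16, 17}
(Y Δ X) ∪ (Z Δ ((Z − Y) Δ (Z ∩ W))^c) = {1, 2, 3, 5, 6, 8, 9, 10, 11, 12, 13, 14, 15, 16, 17}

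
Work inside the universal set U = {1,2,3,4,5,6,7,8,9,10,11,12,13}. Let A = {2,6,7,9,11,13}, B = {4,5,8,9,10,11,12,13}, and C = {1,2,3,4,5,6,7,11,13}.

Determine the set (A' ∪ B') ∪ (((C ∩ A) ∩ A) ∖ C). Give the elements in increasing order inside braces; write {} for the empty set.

{1,2,3,4,5,6,7,8,10,12}

A' = {1,3,4,5,8,10,12}
B' = {1,2,3,6,7}
A' ∪ B' = {1,2,3,4,5,6,7,8,10,12}
C ∩ A = {2,6,7,11,13}
(C ∩ A) ∩ A = {2,6,7,11,13}
((C ∩ A) ∩ A) ∖ C = {}
(A' ∪ B') ∪ (((C ∩ A) ∩ A) ∖ C) = {1,2,3,4,5,6,7,8,10,12}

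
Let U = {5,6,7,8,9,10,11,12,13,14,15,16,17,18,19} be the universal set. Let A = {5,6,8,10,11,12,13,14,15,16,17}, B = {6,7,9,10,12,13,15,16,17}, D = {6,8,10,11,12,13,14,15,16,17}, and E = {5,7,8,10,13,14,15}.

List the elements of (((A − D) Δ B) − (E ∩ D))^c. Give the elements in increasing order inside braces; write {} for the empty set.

A − D = {5}
(A − D) Δ B = {5,6,7,9,10,12,13,15,16,17}
E ∩ D = {8,10,13,14,15}
((A − D) Δ B) − (E ∩ D) = {5,6,7,9,12,16,17}
(((A − D) Δ B) − (E ∩ D))^c = {8,10,11,13,14,15,18,19}

{8,10,11,13,14,15,18,19}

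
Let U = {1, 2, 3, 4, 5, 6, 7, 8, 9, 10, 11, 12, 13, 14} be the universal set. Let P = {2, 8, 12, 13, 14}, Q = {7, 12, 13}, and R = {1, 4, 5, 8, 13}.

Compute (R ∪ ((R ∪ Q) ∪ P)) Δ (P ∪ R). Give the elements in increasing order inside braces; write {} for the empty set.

{7}

R ∪ Q = {1, 4, 5, 7, 8, 12, 13}
(R ∪ Q) ∪ P = {1, 2, 4, 5, 7, 8, 12, 13, 14}
R ∪ ((R ∪ Q) ∪ P) = {1, 2, 4, 5, 7, 8, 12, 13, 14}
P ∪ R = {1, 2, 4, 5, 8, 12, 13, 14}
(R ∪ ((R ∪ Q) ∪ P)) Δ (P ∪ R) = {7}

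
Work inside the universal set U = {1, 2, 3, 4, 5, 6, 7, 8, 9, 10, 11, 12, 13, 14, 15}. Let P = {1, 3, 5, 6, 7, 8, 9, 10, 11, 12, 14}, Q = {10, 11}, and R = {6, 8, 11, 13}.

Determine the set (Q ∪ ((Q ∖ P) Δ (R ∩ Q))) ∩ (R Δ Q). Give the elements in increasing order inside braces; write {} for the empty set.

{10}

Q ∖ P = {}
R ∩ Q = {11}
(Q ∖ P) Δ (R ∩ Q) = {11}
Q ∪ ((Q ∖ P) Δ (R ∩ Q)) = {10, 11}
R Δ Q = {6, 8, 10, 13}
(Q ∪ ((Q ∖ P) Δ (R ∩ Q))) ∩ (R Δ Q) = {10}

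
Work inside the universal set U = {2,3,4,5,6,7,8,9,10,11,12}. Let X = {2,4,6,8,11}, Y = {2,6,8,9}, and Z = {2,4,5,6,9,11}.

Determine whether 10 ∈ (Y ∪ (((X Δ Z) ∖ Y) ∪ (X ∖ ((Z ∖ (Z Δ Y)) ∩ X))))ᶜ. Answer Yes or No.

Yes

10 ∉ X and 10 ∉ Z, so 10 ∉ X Δ Z
10 ∉ (X Δ Z) and 10 ∉ Y, so 10 ∉ (X Δ Z) ∖ Y
10 ∉ Z and 10 ∉ Y, so 10 ∉ Z Δ Y
10 ∉ Z and 10 ∉ (Z Δ Y), so 10 ∉ Z ∖ (Z Δ Y)
10 ∉ (Z ∖ (Z Δ Y)) and 10 ∉ X, so 10 ∉ (Z ∖ (Z Δ Y)) ∩ X
10 ∉ X and 10 ∉ ((Z ∖ (Z Δ Y)) ∩ X), so 10 ∉ X ∖ ((Z ∖ (Z Δ Y)) ∩ X)
10 ∉ ((X Δ Z) ∖ Y) and 10 ∉ (X ∖ ((Z ∖ (Z Δ Y)) ∩ X)), so 10 ∉ ((X Δ Z) ∖ Y) ∪ (X ∖ ((Z ∖ (Z Δ Y)) ∩ X))
10 ∉ Y and 10 ∉ (((X Δ Z) ∖ Y) ∪ (X ∖ ((Z ∖ (Z Δ Y)) ∩ X))), so 10 ∉ Y ∪ (((X Δ Z) ∖ Y) ∪ (X ∖ ((Z ∖ (Z Δ Y)) ∩ X)))
10 ∈ (Y ∪ (((X Δ Z) ∖ Y) ∪ (X ∖ ((Z ∖ (Z Δ Y)) ∩ X))))ᶜ since 10 ∉ (Y ∪ (((X Δ Z) ∖ Y) ∪ (X ∖ ((Z ∖ (Z Δ Y)) ∩ X))))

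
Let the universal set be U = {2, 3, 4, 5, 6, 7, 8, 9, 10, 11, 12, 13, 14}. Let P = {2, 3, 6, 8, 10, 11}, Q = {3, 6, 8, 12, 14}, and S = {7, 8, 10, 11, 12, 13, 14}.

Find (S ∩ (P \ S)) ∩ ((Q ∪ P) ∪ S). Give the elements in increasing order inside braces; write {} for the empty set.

{}

P \ S = {2, 3, 6}
S ∩ (P \ S) = {}
Q ∪ P = {2, 3, 6, 8, 10, 11, 12, 14}
(Q ∪ P) ∪ S = {2, 3, 6, 7, 8, 10, 11, 12, 13, 14}
(S ∩ (P \ S)) ∩ ((Q ∪ P) ∪ S) = {}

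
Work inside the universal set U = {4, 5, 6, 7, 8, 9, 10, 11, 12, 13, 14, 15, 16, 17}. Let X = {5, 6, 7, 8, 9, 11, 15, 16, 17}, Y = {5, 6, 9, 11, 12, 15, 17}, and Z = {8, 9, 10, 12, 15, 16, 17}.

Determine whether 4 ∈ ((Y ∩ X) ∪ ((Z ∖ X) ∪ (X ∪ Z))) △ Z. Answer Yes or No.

No

4 ∉ Y and 4 ∉ X, so 4 ∉ Y ∩ X
4 ∉ Z and 4 ∉ X, so 4 ∉ Z ∖ X
4 ∉ X and 4 ∉ Z, so 4 ∉ X ∪ Z
4 ∉ (Z ∖ X) and 4 ∉ (X ∪ Z), so 4 ∉ (Z ∖ X) ∪ (X ∪ Z)
4 ∉ (Y ∩ X) and 4 ∉ ((Z ∖ X) ∪ (X ∪ Z)), so 4 ∉ (Y ∩ X) ∪ ((Z ∖ X) ∪ (X ∪ Z))
4 ∉ ((Y ∩ X) ∪ ((Z ∖ X) ∪ (X ∪ Z))) and 4 ∉ Z, so 4 ∉ ((Y ∩ X) ∪ ((Z ∖ X) ∪ (X ∪ Z))) △ Z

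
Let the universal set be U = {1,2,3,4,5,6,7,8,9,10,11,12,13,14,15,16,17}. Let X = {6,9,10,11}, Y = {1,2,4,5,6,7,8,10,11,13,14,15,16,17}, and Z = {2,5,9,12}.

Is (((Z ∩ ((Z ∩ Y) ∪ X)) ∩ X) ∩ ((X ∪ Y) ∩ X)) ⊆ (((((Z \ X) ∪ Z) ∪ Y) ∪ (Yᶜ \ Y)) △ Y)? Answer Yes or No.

Z ∩ Y = {2,5}
(Z ∩ Y) ∪ X = {2,5,6,9,10,11}
Z ∩ ((Z ∩ Y) ∪ X) = {2,5,9}
(Z ∩ ((Z ∩ Y) ∪ X)) ∩ X = {9}
X ∪ Y = {1,2,4,5,6,7,8,9,10,11,13,14,15,16,17}
(X ∪ Y) ∩ X = {6,9,10,11}
((Z ∩ ((Z ∩ Y) ∪ X)) ∩ X) ∩ ((X ∪ Y) ∩ X) = {9}
Z \ X = {2,5,12}
(Z \ X) ∪ Z = {2,5,9,12}
((Z \ X) ∪ Z) ∪ Y = {1,2,4,5,6,7,8,9,10,11,12,13,14,15,16,17}
Yᶜ = {3,9,12}
Yᶜ \ Y = {3,9,12}
(((Z \ X) ∪ Z) ∪ Y) ∪ (Yᶜ \ Y) = {1,2,3,4,5,6,7,8,9,10,11,12,13,14,15,16,17}
((((Z \ X) ∪ Z) ∪ Y) ∪ (Yᶜ \ Y)) △ Y = {3,9,12}
Every element of {9} is in {3,9,12}, so ((Z ∩ ((Z ∩ Y) ∪ X)) ∩ X) ∩ ((X ∪ Y) ∩ X) ⊆ ((((Z \ X) ∪ Z) ∪ Y) ∪ (Yᶜ \ Y)) △ Y.

Yes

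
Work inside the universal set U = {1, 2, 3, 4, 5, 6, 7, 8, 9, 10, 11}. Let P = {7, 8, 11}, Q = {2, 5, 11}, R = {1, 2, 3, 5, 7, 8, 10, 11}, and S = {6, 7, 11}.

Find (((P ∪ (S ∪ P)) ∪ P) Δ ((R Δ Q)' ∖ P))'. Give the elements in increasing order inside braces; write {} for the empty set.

{1, 3, 6, 10}

S ∪ P = {6, 7, 8, 11}
P ∪ (S ∪ P) = {6, 7, 8, 11}
(P ∪ (S ∪ P)) ∪ P = {6, 7, 8, 11}
R Δ Q = {1, 3, 7, 8, 10}
(R Δ Q)' = {2, 4, 5, 6, 9, 11}
(R Δ Q)' ∖ P = {2, 4, 5, 6, 9}
((P ∪ (S ∪ P)) ∪ P) Δ ((R Δ Q)' ∖ P) = {2, 4, 5, 7, 8, 9, 11}
(((P ∪ (S ∪ P)) ∪ P) Δ ((R Δ Q)' ∖ P))' = {1, 3, 6, 10}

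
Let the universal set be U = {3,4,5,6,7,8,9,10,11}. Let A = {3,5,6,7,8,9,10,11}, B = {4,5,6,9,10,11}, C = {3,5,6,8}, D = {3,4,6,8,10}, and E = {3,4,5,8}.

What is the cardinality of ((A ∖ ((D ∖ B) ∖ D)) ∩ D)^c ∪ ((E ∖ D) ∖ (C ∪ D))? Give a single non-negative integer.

5

D ∖ B = {3,8}
(D ∖ B) ∖ D = {}
A ∖ ((D ∖ B) ∖ D) = {3,5,6,7,8,9,10,11}
(A ∖ ((D ∖ B) ∖ D)) ∩ D = {3,6,8,10}
((A ∖ ((D ∖ B) ∖ D)) ∩ D)^c = {4,5,7,9,11}
E ∖ D = {5}
C ∪ D = {3,4,5,6,8,10}
(E ∖ D) ∖ (C ∪ D) = {}
((A ∖ ((D ∖ B) ∖ D)) ∩ D)^c ∪ ((E ∖ D) ∖ (C ∪ D)) = {4,5,7,9,11}
|((A ∖ ((D ∖ B) ∖ D)) ∩ D)^c ∪ ((E ∖ D) ∖ (C ∪ D))| = 5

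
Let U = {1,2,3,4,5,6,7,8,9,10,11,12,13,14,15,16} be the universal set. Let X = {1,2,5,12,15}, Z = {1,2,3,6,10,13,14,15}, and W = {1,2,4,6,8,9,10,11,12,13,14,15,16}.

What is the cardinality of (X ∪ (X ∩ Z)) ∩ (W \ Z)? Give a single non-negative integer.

1

X ∩ Z = {1,2,15}
X ∪ (X ∩ Z) = {1,2,5,12,15}
W \ Z = {4,8,9,11,12,16}
(X ∪ (X ∩ Z)) ∩ (W \ Z) = {12}
|(X ∪ (X ∩ Z)) ∩ (W \ Z)| = 1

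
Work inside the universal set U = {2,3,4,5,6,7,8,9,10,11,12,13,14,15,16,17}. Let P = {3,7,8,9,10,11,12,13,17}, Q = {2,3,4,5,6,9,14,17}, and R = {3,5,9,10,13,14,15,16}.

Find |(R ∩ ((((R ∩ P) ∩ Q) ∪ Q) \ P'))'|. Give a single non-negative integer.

14

R ∩ P = {3,9,10,13}
(R ∩ P) ∩ Q = {3,9}
((R ∩ P) ∩ Q) ∪ Q = {2,3,4,5,6,9,14,17}
P' = {2,4,5,6,14,15,16}
(((R ∩ P) ∩ Q) ∪ Q) \ P' = {3,9,17}
R ∩ ((((R ∩ P) ∩ Q) ∪ Q) \ P') = {3,9}
(R ∩ ((((R ∩ P) ∩ Q) ∪ Q) \ P'))' = {2,4,5,6,7,8,10,11,12,13,14,15,16,17}
|(R ∩ ((((R ∩ P) ∩ Q) ∪ Q) \ P'))'| = 14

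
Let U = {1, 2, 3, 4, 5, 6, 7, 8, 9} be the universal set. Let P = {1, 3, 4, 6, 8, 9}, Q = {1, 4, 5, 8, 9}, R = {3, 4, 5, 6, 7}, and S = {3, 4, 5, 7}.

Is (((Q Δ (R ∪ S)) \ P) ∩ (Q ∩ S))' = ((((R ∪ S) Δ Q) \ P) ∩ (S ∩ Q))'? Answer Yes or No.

Yes

R ∪ S = {3, 4, 5, 6, 7}
Q Δ (R ∪ S) = {1, 3, 6, 7, 8, 9}
(Q Δ (R ∪ S)) \ P = {7}
Q ∩ S = {4, 5}
((Q Δ (R ∪ S)) \ P) ∩ (Q ∩ S) = {}
(((Q Δ (R ∪ S)) \ P) ∩ (Q ∩ S))' = {1, 2, 3, 4, 5, 6, 7, 8, 9}
(R ∪ S) Δ Q = {1, 3, 6, 7, 8, 9}
((R ∪ S) Δ Q) \ P = {7}
S ∩ Q = {4, 5}
(((R ∪ S) Δ Q) \ P) ∩ (S ∩ Q) = {}
((((R ∪ S) Δ Q) \ P) ∩ (S ∩ Q))' = {1, 2, 3, 4, 5, 6, 7, 8, 9}
Both equal {1, 2, 3, 4, 5, 6, 7, 8, 9}, so (((Q Δ (R ∪ S)) \ P) ∩ (Q ∩ S))' = ((((R ∪ S) Δ Q) \ P) ∩ (S ∩ Q))'.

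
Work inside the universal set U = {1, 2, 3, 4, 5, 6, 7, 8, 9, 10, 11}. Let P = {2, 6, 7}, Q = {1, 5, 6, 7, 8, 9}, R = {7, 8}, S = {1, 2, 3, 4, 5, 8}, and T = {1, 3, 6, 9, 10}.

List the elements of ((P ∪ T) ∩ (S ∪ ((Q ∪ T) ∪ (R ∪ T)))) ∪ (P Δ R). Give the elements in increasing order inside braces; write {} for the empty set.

{1, 2, 3, 6, 7, 8, 9, 10}

P ∪ T = {1, 2, 3, 6, 7, 9, 10}
Q ∪ T = {1, 3, 5, 6, 7, 8, 9, 10}
R ∪ T = {1, 3, 6, 7, 8, 9, 10}
(Q ∪ T) ∪ (R ∪ T) = {1, 3, 5, 6, 7, 8, 9, 10}
S ∪ ((Q ∪ T) ∪ (R ∪ T)) = {1, 2, 3, 4, 5, 6, 7, 8, 9, 10}
(P ∪ T) ∩ (S ∪ ((Q ∪ T) ∪ (R ∪ T))) = {1, 2, 3, 6, 7, 9, 10}
P Δ R = {2, 6, 8}
((P ∪ T) ∩ (S ∪ ((Q ∪ T) ∪ (R ∪ T)))) ∪ (P Δ R) = {1, 2, 3, 6, 7, 8, 9, 10}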